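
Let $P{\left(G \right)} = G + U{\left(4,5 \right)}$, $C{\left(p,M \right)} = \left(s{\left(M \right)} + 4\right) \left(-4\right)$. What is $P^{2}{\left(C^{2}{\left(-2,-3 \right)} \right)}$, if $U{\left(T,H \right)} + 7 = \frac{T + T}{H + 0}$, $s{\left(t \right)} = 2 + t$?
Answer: $\frac{480249}{25} \approx 19210.0$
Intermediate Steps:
$U{\left(T,H \right)} = -7 + \frac{2 T}{H}$ ($U{\left(T,H \right)} = -7 + \frac{T + T}{H + 0} = -7 + \frac{2 T}{H}$)
$C{\left(p,M \right)} = -24 - 4 M$ ($C{\left(p,M \right)} = \left(\left(2 + M\right) + 4\right) \left(-4\right) = \left(6 + M\right) \left(-4\right) = -24 - 4 M$)
$P{\left(G \right)} = - \frac{27}{5} + G$ ($P{\left(G \right)} = G - \left(7 - \frac{8}{5}\right) = G + \left(-7 + \frac{8}{5}\right) = G - \frac{27}{5} = - \frac{27}{5} + G$)
$P^{2}{\left(C^{2}{\left(-2,-3 \right)} \right)} = \left(- \frac{27}{5} + \left(-24 - -12\right)^{2}\right)^{2} = \left(- \frac{27}{5} + \left(-24 + 12\right)^{2}\right)^{2} = \left(- \frac{27}{5} + \left(-12\right)^{2}\right)^{2} = \left(- \frac{27}{5} + 144\right)^{2} = \left(\frac{693}{5}\right)^{2} = \frac{480249}{25}$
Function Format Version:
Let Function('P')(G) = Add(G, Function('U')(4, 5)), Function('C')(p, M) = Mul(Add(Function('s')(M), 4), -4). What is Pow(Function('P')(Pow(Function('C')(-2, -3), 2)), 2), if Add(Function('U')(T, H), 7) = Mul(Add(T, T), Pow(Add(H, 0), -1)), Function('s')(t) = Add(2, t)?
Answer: Rational(480249, 25) ≈ 19210.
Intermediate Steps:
Function('U')(T, H) = Add(-7, Mul(2, T, Pow(H, -1))) (Function('U')(T, H) = Add(-7, Mul(Add(T, T), Pow(Add(H, 0), -1))) = Add(-7, Mul(Mul(2, T), Pow(H, -1))) = Add(-7, Mul(2, T, Pow(H, -1))))
Function('C')(p, M) = Add(-24, Mul(-4, M)) (Function('C')(p, M) = Mul(Add(Add(2, M), 4), -4) = Mul(Add(6, M), -4) = Add(-24, Mul(-4, M)))
Function('P')(G) = Add(Rational(-27, 5), G) (Function('P')(G) = Add(G, Add(-7, Mul(2, 4, Pow(5, -1)))) = Add(G, Add(-7, Mul(2, 4, Rational(1, 5)))) = Add(G, Add(-7, Rational(8, 5))) = Add(G, Rational(-27, 5)) = Add(Rational(-27, 5), G))
Pow(Function('P')(Pow(Function('C')(-2, -3), 2)), 2) = Pow(Add(Rational(-27, 5), Pow(Add(-24, Mul(-4, -3)), 2)), 2) = Pow(Add(Rational(-27, 5), Pow(Add(-24, 12), 2)), 2) = Pow(Add(Rational(-27, 5), Pow(-12, 2)), 2) = Pow(Add(Rational(-27, 5), 144), 2) = Pow(Rational(693, 5), 2) = Rational(480249, 25)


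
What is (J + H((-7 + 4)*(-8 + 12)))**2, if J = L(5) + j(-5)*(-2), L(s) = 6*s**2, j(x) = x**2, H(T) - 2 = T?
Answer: 8100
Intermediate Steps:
H(T) = 2 + T
J = 100 (J = 6*5**2 + (-5)**2*(-2) = 6*25 + 25*(-2) = 150 - 50 = 100)
(J + H((-7 + 4)*(-8 + 12)))**2 = (100 + (2 + (-7 + 4)*(-8 + 12)))**2 = (100 + (2 - 3*4))**2 = (100 + (2 - 12))**2 = (100 - 10)**2 = 90**2 = 8100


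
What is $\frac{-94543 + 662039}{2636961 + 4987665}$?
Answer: $\frac{283748}{3812313} \approx 0.074429$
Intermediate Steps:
$\frac{-94543 + 662039}{2636961 + 4987665} = \frac{567496}{7624626} = 567496 \cdot \frac{1}{7624626} = \frac{283748}{3812313}$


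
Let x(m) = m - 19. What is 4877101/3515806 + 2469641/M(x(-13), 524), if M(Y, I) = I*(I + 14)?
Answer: 5028845971379/495573950536 ≈ 10.148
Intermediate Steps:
x(m) = -19 + m
M(Y, I) = I*(14 + I)
4877101/3515806 + 2469641/M(x(-13), 524) = 4877101/3515806 + 2469641/((524*(14 + 524))) = 4877101*(1/3515806) + 2469641/((524*538)) = 4877101/3515806 + 2469641/281912 = 5028845971379/495573950536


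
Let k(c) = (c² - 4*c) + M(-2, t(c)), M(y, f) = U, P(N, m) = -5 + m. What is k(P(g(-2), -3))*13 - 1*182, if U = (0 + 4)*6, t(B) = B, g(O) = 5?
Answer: 1378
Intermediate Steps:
U = 24 (U = 4*6 = 24)
M(y, f) = 24
k(c) = 24 + c² - 4*c (k(c) = (c² - 4*c) + 24 = 24 + c² - 4*c)
k(P(g(-2), -3))*13 - 1*182 = (24 + (-5 - 3)² - 4*(-5 - 3))*13 - 1*182 = (24 + (-8)² - 4*(-8))*13 - 182 = (24 + 64 + 32)*13 - 182 = 120*13 - 182 = 1560 - 182 = 1378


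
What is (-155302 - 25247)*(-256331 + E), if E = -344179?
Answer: 108421479990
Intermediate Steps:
(-155302 - 25247)*(-256331 + E) = (-155302 - 25247)*(-256331 - 344179) = -180549*(-600510) = 108421479990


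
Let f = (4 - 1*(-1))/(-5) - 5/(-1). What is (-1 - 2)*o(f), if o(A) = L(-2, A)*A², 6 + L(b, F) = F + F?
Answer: -96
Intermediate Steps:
f = 4 (f = (4 + 1)*(-⅕) - 5*(-1) = 5*(-⅕) + 5 = -1 + 5 = 4)
L(b, F) = -6 + 2*F (L(b, F) = -6 + (F + F) = -6 + 2*F)
o(A) = A²*(-6 + 2*A) (o(A) = (-6 + 2*A)*A² = A²*(-6 + 2*A))
(-1 - 2)*o(f) = (-1 - 2)*(2*4²*(-3 + 4)) = -6*16 = -3*32 = -96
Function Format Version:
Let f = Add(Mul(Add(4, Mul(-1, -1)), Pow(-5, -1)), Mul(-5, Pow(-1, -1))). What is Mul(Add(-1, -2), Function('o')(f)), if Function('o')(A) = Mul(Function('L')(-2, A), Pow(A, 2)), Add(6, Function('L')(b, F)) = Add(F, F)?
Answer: -96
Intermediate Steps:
f = 4 (f = Add(Mul(Add(4, 1), Rational(-1, 5)), Mul(-5, -1)) = Add(Mul(5, Rational(-1, 5)), 5) = Add(-1, 5) = 4)
Function('L')(b, F) = Add(-6, Mul(2, F)) (Function('L')(b, F) = Add(-6, Add(F, F)) = Add(-6, Mul(2, F)))
Function('o')(A) = Mul(Pow(A, 2), Add(-6, Mul(2, A))) (Function('o')(A) = Mul(Add(-6, Mul(2, A)), Pow(A, 2)) = Mul(Pow(A, 2), Add(-6, Mul(2, A))))
Mul(Add(-1, -2), Function('o')(f)) = Mul(Add(-1, -2), Mul(2, Pow(4, 2), Add(-3, 4))) = Mul(-3, Mul(2, 16, 1)) = Mul(-3, 32) = -96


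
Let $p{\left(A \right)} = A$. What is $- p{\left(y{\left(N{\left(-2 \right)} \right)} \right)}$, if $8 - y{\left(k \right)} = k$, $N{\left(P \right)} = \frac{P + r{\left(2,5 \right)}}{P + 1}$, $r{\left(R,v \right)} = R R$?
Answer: $-10$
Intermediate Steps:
$r{\left(R,v \right)} = R^{2}$
$N{\left(P \right)} = \frac{4 + P}{1 + P}$ ($N{\left(P \right)} = \frac{P + 2^{2}}{P + 1} = \frac{P + 4}{1 + P} = \frac{4 + P}{1 + P}$)
$y{\left(k \right)} = 8 - k$
$- p{\left(y{\left(N{\left(-2 \right)} \right)} \right)} = - (8 - \frac{4 - 2}{1 - 2}) = - (8 - \frac{1}{-1} \cdot 2) = - (8 - \left(-1\right) 2) = - (8 - -2) = - (8 + 2) = \left(-1\right) 10 = -10$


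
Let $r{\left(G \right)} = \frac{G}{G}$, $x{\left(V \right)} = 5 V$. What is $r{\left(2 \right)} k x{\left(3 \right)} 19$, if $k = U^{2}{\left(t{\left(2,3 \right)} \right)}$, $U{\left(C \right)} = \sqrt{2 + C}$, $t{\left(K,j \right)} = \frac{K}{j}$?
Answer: $760$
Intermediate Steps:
$r{\left(G \right)} = 1$
$k = \frac{8}{3}$ ($k = \left(\sqrt{2 + \frac{2}{3}}\right)^{2} = \left(\sqrt{\frac{8}{3}}\right)^{2} = \left(\frac{2 \sqrt{6}}{3}\right)^{2} = \frac{8}{3} \approx 2.6667$)
$r{\left(2 \right)} k x{\left(3 \right)} 19 = 1 \cdot \frac{8}{3} \cdot 5 \cdot 3 \cdot 19 = \frac{8 \cdot 15 \cdot 19}{3} = \frac{8}{3} \cdot 285 = 760$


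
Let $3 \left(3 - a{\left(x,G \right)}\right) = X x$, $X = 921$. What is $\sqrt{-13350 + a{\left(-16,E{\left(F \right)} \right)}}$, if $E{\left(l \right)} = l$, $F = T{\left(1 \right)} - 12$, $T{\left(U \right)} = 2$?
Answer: $i \sqrt{8435} \approx 91.842 i$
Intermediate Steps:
$F = -10$ ($F = 2 - 12 = -10$)
$a{\left(x,G \right)} = 3 - 307 x$ ($a{\left(x,G \right)} = 3 - \frac{921 x}{3} = 3 - 307 x$)
$\sqrt{-13350 + a{\left(-16,E{\left(F \right)} \right)}} = \sqrt{-13350 + \left(3 - -4912\right)} = \sqrt{-13350 + \left(3 + 4912\right)} = \sqrt{-13350 + 4915} = \sqrt{-8435} = i \sqrt{8435}$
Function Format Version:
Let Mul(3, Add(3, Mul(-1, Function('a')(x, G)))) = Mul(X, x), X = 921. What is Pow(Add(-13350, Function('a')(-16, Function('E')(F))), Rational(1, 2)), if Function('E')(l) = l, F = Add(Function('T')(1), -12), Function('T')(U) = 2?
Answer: Mul(I, Pow(8435, Rational(1, 2))) ≈ Mul(91.842, I)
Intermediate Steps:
F = -10 (F = Add(2, -12) = -10)
Function('a')(x, G) = Add(3, Mul(-307, x)) (Function('a')(x, G) = Add(3, Mul(Rational(-1, 3), Mul(921, x))) = Add(3, Mul(-307, x)))
Pow(Add(-13350, Function('a')(-16, Function('E')(F))), Rational(1, 2)) = Pow(Add(-13350, Add(3, Mul(-307, -16))), Rational(1, 2)) = Pow(Add(-13350, Add(3, 4912)), Rational(1, 2)) = Pow(Add(-13350, 4915), Rational(1, 2)) = Pow(-8435, Rational(1, 2)) = Mul(I, Pow(8435, Rational(1, 2)))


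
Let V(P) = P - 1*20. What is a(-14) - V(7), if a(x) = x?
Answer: -1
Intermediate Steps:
V(P) = -20 + P (V(P) = P - 20 = -20 + P)
a(-14) - V(7) = -14 - (-20 + 7) = -14 - 1*(-13) = -14 + 13 = -1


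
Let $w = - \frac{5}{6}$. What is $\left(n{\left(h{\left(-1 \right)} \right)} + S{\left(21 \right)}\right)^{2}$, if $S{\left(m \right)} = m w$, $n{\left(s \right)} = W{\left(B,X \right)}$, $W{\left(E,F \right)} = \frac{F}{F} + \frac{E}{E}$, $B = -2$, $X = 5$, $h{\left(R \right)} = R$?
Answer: $\frac{961}{4} \approx 240.25$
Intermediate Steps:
$W{\left(E,F \right)} = 2$ ($W{\left(E,F \right)} = 1 + 1 = 2$)
$n{\left(s \right)} = 2$
$w = - \frac{5}{6}$ ($w = \left(-5\right) \frac{1}{6} = - \frac{5}{6} \approx -0.83333$)
$S{\left(m \right)} = - \frac{5 m}{6}$ ($S{\left(m \right)} = m \left(- \frac{5}{6}\right) = - \frac{5 m}{6}$)
$\left(n{\left(h{\left(-1 \right)} \right)} + S{\left(21 \right)}\right)^{2} = \left(2 - \frac{35}{2}\right)^{2} = \left(- \frac{31}{2}\right)^{2} = \frac{961}{4}$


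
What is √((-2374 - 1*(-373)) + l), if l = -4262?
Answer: I*√6263 ≈ 79.139*I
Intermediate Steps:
√((-2374 - 1*(-373)) + l) = √((-2374 - 1*(-373)) - 4262) = √((-2374 + 373) - 4262) = √(-2001 - 4262) = √(-6263) = I*√6263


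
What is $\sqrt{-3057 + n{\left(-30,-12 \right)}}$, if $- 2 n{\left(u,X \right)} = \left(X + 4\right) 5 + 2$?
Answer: $7 i \sqrt{62} \approx 55.118 i$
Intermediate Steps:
$n{\left(u,X \right)} = -11 - \frac{5 X}{2}$ ($n{\left(u,X \right)} = - \frac{\left(X + 4\right) 5 + 2}{2} = - \frac{\left(4 + X\right) 5 + 2}{2} = - \frac{\left(20 + 5 X\right) + 2}{2} = - \frac{22 + 5 X}{2} = -11 - \frac{5 X}{2}$)
$\sqrt{-3057 + n{\left(-30,-12 \right)}} = \sqrt{-3057 - -19} = \sqrt{-3057 + \left(-11 + 30\right)} = \sqrt{-3057 + 19} = \sqrt{-3038} = 7 i \sqrt{62}$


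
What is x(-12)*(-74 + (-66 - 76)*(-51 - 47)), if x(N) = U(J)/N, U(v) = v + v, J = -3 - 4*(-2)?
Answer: -11535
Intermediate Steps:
J = 5 (J = -3 + 8 = 5)
U(v) = 2*v
x(N) = 10/N (x(N) = (2*5)/N = 10/N)
x(-12)*(-74 + (-66 - 76)*(-51 - 47)) = (10/(-12))*(-74 + (-66 - 76)*(-51 - 47)) = (10*(-1/12))*(-74 - 142*(-98)) = -5*(-74 + 13916)/6 = -⅚*13842 = -11535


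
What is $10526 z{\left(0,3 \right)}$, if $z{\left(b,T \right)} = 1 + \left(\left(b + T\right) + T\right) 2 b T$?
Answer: $10526$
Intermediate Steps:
$z{\left(b,T \right)} = 1 + 2 T b \left(b + 2 T\right)$ ($z{\left(b,T \right)} = 1 + \left(\left(T + b\right) + T\right) 2 T b = 1 + \left(b + 2 T\right) 2 T b = 1 + 2 T b \left(b + 2 T\right)$)
$10526 z{\left(0,3 \right)} = 10526 \left(1 + 2 \cdot 3 \cdot 0^{2} + 4 \cdot 0 \cdot 3^{2}\right) = 10526 \left(1 + 2 \cdot 3 \cdot 0 + 4 \cdot 0 \cdot 9\right) = 10526 \left(1 + 0 + 0\right) = 10526 \cdot 1 = 10526$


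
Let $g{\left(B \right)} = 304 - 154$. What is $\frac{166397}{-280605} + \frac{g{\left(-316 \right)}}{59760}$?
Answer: $- \frac{36673311}{62107240} \approx -0.59048$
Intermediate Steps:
$g{\left(B \right)} = 150$ ($g{\left(B \right)} = 304 - 154 = 150$)
$\frac{166397}{-280605} + \frac{g{\left(-316 \right)}}{59760} = \frac{166397}{-280605} + \frac{150}{59760} = 166397 \left(- \frac{1}{280605}\right) + 150 \cdot \frac{1}{59760} = - \frac{166397}{280605} + \frac{5}{1992} = - \frac{36673311}{62107240}$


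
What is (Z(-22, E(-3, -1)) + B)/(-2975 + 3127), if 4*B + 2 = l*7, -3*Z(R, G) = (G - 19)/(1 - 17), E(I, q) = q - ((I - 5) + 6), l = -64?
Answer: -903/1216 ≈ -0.74260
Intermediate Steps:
E(I, q) = -1 + q - I (E(I, q) = q - ((-5 + I) + 6) = q - (1 + I) = q + (-1 - I) = -1 + q - I)
Z(R, G) = -19/48 + G/48 (Z(R, G) = -(G - 19)/(3*(1 - 17)) = -(-19 + G)/(3*(-16)) = -(-19 + G)*(-1)/(3*16) = -(19/16 - G/16)/3 = -19/48 + G/48)
B = -225/2 (B = -1/2 + (-64*7)/4 = -1/2 + (1/4)*(-448) = -1/2 - 112 = -225/2 ≈ -112.50)
(Z(-22, E(-3, -1)) + B)/(-2975 + 3127) = ((-19/48 + (-1 - 1 - 1*(-3))/48) - 225/2)/(-2975 + 3127) = ((-19/48 + (-1 - 1 + 3)/48) - 225/2)/152 = ((-19/48 + (1/48)*1) - 225/2)*(1/152) = ((-19/48 + 1/48) - 225/2)*(1/152) = (-3/8 - 225/2)*(1/152) = -903/8*1/152 = -903/1216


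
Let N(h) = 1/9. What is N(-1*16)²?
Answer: 1/81 ≈ 0.012346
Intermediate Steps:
N(h) = ⅑
N(-1*16)² = (⅑)² = 1/81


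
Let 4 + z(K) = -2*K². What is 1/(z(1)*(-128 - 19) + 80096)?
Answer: 1/80978 ≈ 1.2349e-5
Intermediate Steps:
z(K) = -4 - 2*K²
1/(z(1)*(-128 - 19) + 80096) = 1/((-4 - 2*1²)*(-128 - 19) + 80096) = 1/((-4 - 2*1)*(-147) + 80096) = 1/((-4 - 2)*(-147) + 80096) = 1/(-6*(-147) + 80096) = 1/(882 + 80096) = 1/80978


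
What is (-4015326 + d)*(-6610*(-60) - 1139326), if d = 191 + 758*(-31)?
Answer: 2999597733558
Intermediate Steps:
d = -23307 (d = 191 - 23498 = -23307)
(-4015326 + d)*(-6610*(-60) - 1139326) = (-4015326 - 23307)*(-6610*(-60) - 1139326) = -4038633*(396600 - 1139326) = -4038633*(-742726) = 2999597733558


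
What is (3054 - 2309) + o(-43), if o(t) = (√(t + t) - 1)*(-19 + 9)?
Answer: 755 - 10*I*√86 ≈ 755.0 - 92.736*I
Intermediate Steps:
o(t) = 10 - 10*√2*√t (o(t) = (√(2*t) - 1)*(-10) = (√2*√t - 1)*(-10) = (-1 + √2*√t)*(-10) = 10 - 10*√2*√t)
(3054 - 2309) + o(-43) = (3054 - 2309) + (10 - 10*√2*√(-43)) = 745 + (10 - 10*√2*I*√43) = 745 + (10 - 10*I*√86) = 755 - 10*I*√86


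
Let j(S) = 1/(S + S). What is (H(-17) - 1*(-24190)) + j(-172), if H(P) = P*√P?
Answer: 8321359/344 - 17*I*√17 ≈ 24190.0 - 70.093*I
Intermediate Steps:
H(P) = P^(3/2)
j(S) = 1/(2*S)
(H(-17) - 1*(-24190)) + j(-172) = ((-17)^(3/2) - 1*(-24190)) + (½)/(-172) = (-17*I*√17 + 24190) + (½)*(-1/172) = (24190 - 17*I*√17) - 1/344 = 8321359/344 - 17*I*√17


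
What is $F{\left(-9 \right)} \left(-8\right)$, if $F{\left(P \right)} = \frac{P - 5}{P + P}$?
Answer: $- \frac{56}{9} \approx -6.2222$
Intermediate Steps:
$F{\left(P \right)} = \frac{-5 + P}{2 P}$
$F{\left(-9 \right)} \left(-8\right) = \frac{-5 - 9}{2 \left(-9\right)} \left(-8\right) = \frac{1}{2} \left(- \frac{1}{9}\right) \left(-14\right) \left(-8\right) = \frac{7}{9} \left(-8\right) = - \frac{56}{9}$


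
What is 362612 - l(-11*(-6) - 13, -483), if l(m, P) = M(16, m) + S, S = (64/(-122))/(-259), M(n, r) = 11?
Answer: 5728733167/15799 ≈ 3.6260e+5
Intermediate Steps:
S = 32/15799 (S = (64*(-1/122))*(-1/259) = -32/61*(-1/259) = 32/15799 ≈ 0.0020254)
l(m, P) = 173821/15799 (l(m, P) = 11 + 32/15799 = 173821/15799)
362612 - l(-11*(-6) - 13, -483) = 362612 - 1*173821/15799 = 362612 - 173821/15799 = 5728733167/15799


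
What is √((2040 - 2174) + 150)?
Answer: 4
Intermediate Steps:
√((2040 - 2174) + 150) = √(-134 + 150) = √16 = 4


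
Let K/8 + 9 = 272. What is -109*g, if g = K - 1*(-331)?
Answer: -265415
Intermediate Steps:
K = 2104 (K = -72 + 8*272 = -72 + 2176 = 2104)
g = 2435 (g = 2104 - 1*(-331) = 2104 + 331 = 2435)
-109*g = -109*2435 = -265415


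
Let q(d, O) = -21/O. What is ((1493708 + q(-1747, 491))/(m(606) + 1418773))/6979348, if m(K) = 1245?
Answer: 733410607/4866202696037624 ≈ 1.5072e-7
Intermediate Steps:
((1493708 + q(-1747, 491))/(m(606) + 1418773))/6979348 = ((1493708 - 21/491)/(1245 + 1418773))/6979348 = ((1493708 - 21*1/491)/1420018)*(1/6979348) = ((1493708 - 21/491)*(1/1420018))*(1/6979348) = ((733410607/491)*(1/1420018))*(1/6979348) = (733410607/697228838)*(1/6979348) = 733410607/4866202696037624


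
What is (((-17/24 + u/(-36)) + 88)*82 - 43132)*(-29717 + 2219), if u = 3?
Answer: 1978806493/2 ≈ 9.8940e+8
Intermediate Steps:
(((-17/24 + u/(-36)) + 88)*82 - 43132)*(-29717 + 2219) = (((-17/24 + 3/(-36)) + 88)*82 - 43132)*(-29717 + 2219) = (((-17*1/24 + 3*(-1/36)) + 88)*82 - 43132)*(-27498) = (((-17/24 - 1/12) + 88)*82 - 43132)*(-27498) = ((-19/24 + 88)*82 - 43132)*(-27498) = ((2093/24)*82 - 43132)*(-27498) = (85813/12 - 43132)*(-27498) = -431771/12*(-27498) = 1978806493/2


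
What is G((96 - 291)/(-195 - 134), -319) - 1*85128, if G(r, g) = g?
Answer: -85447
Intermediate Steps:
G((96 - 291)/(-195 - 134), -319) - 1*85128 = -319 - 1*85128 = -319 - 85128 = -85447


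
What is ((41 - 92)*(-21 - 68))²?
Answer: 20602521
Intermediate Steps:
((41 - 92)*(-21 - 68))² = (-51*(-89))² = 4539² = 20602521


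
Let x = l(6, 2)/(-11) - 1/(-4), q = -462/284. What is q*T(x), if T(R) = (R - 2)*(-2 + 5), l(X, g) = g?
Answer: 5355/568 ≈ 9.4278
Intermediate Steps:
q = -231/142 (q = -462*1/284 = -231/142 ≈ -1.6268)
x = 3/44 (x = 2/(-11) - 1/(-4) = 2*(-1/11) - 1*(-¼) = -2/11 + ¼ = 3/44 ≈ 0.068182)
T(R) = -6 + 3*R (T(R) = (-2 + R)*3 = -6 + 3*R)
q*T(x) = -231*(-6 + 3*(3/44))/142 = -231*(-6 + 9/44)/142 = -231/142*(-255/44) = 5355/568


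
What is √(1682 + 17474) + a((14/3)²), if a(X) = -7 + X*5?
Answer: 917/9 + 2*√4789 ≈ 240.29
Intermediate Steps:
a(X) = -7 + 5*X
√(1682 + 17474) + a((14/3)²) = √(1682 + 17474) + (-7 + 5*(14/3)²) = √19156 + (-7 + 5*(14*(⅓))²) = 2*√4789 + (-7 + 5*(14/3)²) = 2*√4789 + (-7 + 5*(196/9)) = 2*√4789 + (-7 + 980/9) = 2*√4789 + 917/9 = 917/9 + 2*√4789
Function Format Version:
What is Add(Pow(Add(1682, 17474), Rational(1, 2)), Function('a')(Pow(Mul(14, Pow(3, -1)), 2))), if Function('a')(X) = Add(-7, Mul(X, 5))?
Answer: Add(Rational(917, 9), Mul(2, Pow(4789, Rational(1, 2)))) ≈ 240.29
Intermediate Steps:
Function('a')(X) = Add(-7, Mul(5, X))
Add(Pow(Add(1682, 17474), Rational(1, 2)), Function('a')(Pow(Mul(14, Pow(3, -1)), 2))) = Add(Pow(Add(1682, 17474), Rational(1, 2)), Add(-7, Mul(5, Pow(Mul(14, Pow(3, -1)), 2)))) = Add(Pow(19156, Rational(1, 2)), Add(-7, Mul(5, Pow(Mul(14, Rational(1, 3)), 2)))) = Add(Mul(2, Pow(4789, Rational(1, 2))), Add(-7, Mul(5, Pow(Rational(14, 3), 2)))) = Add(Mul(2, Pow(4789, Rational(1, 2))), Add(-7, Mul(5, Rational(196, 9)))) = Add(Mul(2, Pow(4789, Rational(1, 2))), Add(-7, Rational(980, 9))) = Add(Mul(2, Pow(4789, Rational(1, 2))), Rational(917, 9)) = Add(Rational(917, 9), Mul(2, Pow(4789, Rational(1, 2))))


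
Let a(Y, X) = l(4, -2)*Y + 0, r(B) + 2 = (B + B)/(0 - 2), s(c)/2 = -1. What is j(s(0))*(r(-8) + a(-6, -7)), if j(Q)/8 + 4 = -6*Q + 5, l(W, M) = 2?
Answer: -624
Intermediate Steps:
s(c) = -2 (s(c) = 2*(-1) = -2)
j(Q) = 8 - 48*Q (j(Q) = -32 + 8*(-6*Q + 5) = -32 + 8*(5 - 6*Q) = -32 + (40 - 48*Q) = 8 - 48*Q)
r(B) = -2 - B (r(B) = -2 + (B + B)/(0 - 2) = -2 + (2*B)/(-2) = -2 + (2*B)*(-1/2) = -2 - B)
a(Y, X) = 2*Y (a(Y, X) = 2*Y + 0 = 2*Y)
j(s(0))*(r(-8) + a(-6, -7)) = (8 - 48*(-2))*((-2 - 1*(-8)) + 2*(-6)) = (8 + 96)*((-2 + 8) - 12) = 104*(6 - 12) = 104*(-6) = -624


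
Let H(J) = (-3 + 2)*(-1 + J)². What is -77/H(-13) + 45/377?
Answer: 5407/10556 ≈ 0.51222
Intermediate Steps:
H(J) = -(-1 + J)²
-77/H(-13) + 45/377 = -77*(-1/(-1 - 13)²) + 45/377 = -77/((-1*(-14)²)) + 45*(1/377) = -77/((-1*196)) + 45/377 = -77/(-196) + 45/377 = -77*(-1/196) + 45/377 = 11/28 + 45/377 = 5407/10556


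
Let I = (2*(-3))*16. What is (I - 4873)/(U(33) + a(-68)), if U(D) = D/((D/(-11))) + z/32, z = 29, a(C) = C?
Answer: 159008/2499 ≈ 63.629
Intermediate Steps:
I = -96 (I = -6*16 = -96)
U(D) = -323/32 (U(D) = D/((D/(-11))) + 29/32 = D/((D*(-1/11))) + 29*(1/32) = D/((-D/11)) + 29/32 = D*(-11/D) + 29/32 = -11 + 29/32 = -323/32)
(I - 4873)/(U(33) + a(-68)) = (-96 - 4873)/(-323/32 - 68) = -4969/(-2499/32) = -4969*(-32/2499) = 159008/2499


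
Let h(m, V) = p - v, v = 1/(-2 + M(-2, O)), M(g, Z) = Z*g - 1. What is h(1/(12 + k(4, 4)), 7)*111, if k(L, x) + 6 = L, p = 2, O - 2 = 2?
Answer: 2553/11 ≈ 232.09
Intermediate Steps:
O = 4 (O = 2 + 2 = 4)
M(g, Z) = -1 + Z*g
v = -1/11 (v = 1/(-2 + (-1 + 4*(-2))) = 1/(-2 + (-1 - 8)) = 1/(-2 - 9) = 1/(-11) = -1/11 ≈ -0.090909)
k(L, x) = -6 + L
h(m, V) = 23/11 (h(m, V) = 2 - 1*(-1/11) = 2 + 1/11 = 23/11)
h(1/(12 + k(4, 4)), 7)*111 = (23/11)*111 = 2553/11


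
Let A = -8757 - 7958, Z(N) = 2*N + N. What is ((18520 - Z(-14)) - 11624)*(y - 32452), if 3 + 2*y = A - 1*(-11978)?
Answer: -241595036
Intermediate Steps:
Z(N) = 3*N
A = -16715
y = -2370 (y = -3/2 + (-16715 - 1*(-11978))/2 = -3/2 + (-16715 + 11978)/2 = -3/2 + (1/2)*(-4737) = -3/2 - 4737/2 = -2370)
((18520 - Z(-14)) - 11624)*(y - 32452) = ((18520 - 3*(-14)) - 11624)*(-2370 - 32452) = ((18520 - 1*(-42)) - 11624)*(-34822) = ((18520 + 42) - 11624)*(-34822) = (18562 - 11624)*(-34822) = 6938*(-34822) = -241595036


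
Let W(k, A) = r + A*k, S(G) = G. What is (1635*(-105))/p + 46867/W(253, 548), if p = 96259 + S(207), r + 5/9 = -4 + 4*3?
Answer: -173537232327/120376352158 ≈ -1.4416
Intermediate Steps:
r = 67/9 (r = -5/9 + (-4 + 4*3) = -5/9 + (-4 + 12) = -5/9 + 8 = 67/9 ≈ 7.4444)
W(k, A) = 67/9 + A*k
p = 96466 (p = 96259 + 207 = 96466)
(1635*(-105))/p + 46867/W(253, 548) = (1635*(-105))/96466 + 46867/(67/9 + 548*253) = -171675*1/96466 + 46867/(67/9 + 138644) = -171675/96466 + 46867/(1247863/9) = -171675/96466 + 46867*(9/1247863) = -171675/96466 + 421803/1247863 = -173537232327/120376352158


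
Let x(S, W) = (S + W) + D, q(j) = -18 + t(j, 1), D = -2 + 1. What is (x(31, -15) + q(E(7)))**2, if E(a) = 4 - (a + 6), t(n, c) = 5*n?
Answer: 2304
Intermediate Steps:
D = -1
E(a) = -2 - a (E(a) = 4 - (6 + a) = 4 + (-6 - a) = -2 - a)
q(j) = -18 + 5*j
x(S, W) = -1 + S + W (x(S, W) = (S + W) - 1 = -1 + S + W)
(x(31, -15) + q(E(7)))**2 = ((-1 + 31 - 15) + (-18 + 5*(-2 - 1*7)))**2 = (15 + (-18 + 5*(-2 - 7)))**2 = (15 + (-18 + 5*(-9)))**2 = (15 + (-18 - 45))**2 = (15 - 63)**2 = (-48)**2 = 2304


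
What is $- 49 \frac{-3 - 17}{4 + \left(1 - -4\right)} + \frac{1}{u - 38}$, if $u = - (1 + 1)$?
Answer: $\frac{39191}{360} \approx 108.86$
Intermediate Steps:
$u = -2$ ($u = \left(-1\right) 2 = -2$)
$- 49 \frac{-3 - 17}{4 + \left(1 - -4\right)} + \frac{1}{u - 38} = - 49 \frac{-3 - 17}{4 + \left(1 - -4\right)} + \frac{1}{-2 - 38} = - 49 \left(- \frac{20}{4 + \left(1 + 4\right)}\right) + \frac{1}{-40} = - 49 \left(- \frac{20}{4 + 5}\right) - \frac{1}{40} = - 49 \left(- \frac{20}{9}\right) - \frac{1}{40} = - 49 \left(\left(-20\right) \frac{1}{9}\right) - \frac{1}{40} = \left(-49\right) \left(- \frac{20}{9}\right) - \frac{1}{40} = \frac{980}{9} - \frac{1}{40} = \frac{39191}{360}$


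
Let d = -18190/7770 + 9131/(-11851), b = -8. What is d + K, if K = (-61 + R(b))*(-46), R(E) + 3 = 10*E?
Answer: 8709520556/1315461 ≈ 6620.9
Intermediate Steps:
R(E) = -3 + 10*E
d = -4093108/1315461 (d = -18190*1/7770 + 9131*(-1/11851) = -1819/777 - 9131/11851 = -4093108/1315461 ≈ -3.1115)
K = 6624 (K = (-61 + (-3 + 10*(-8)))*(-46) = (-61 + (-3 - 80))*(-46) = (-61 - 83)*(-46) = -144*(-46) = 6624)
d + K = -4093108/1315461 + 6624 = 8709520556/1315461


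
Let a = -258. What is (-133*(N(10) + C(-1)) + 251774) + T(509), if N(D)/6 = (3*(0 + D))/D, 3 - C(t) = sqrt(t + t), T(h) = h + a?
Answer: 249232 + 133*I*sqrt(2) ≈ 2.4923e+5 + 188.09*I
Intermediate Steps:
T(h) = -258 + h (T(h) = h - 258 = -258 + h)
C(t) = 3 - sqrt(2)*sqrt(t) (C(t) = 3 - sqrt(t + t) = 3 - sqrt(2*t) = 3 - sqrt(2)*sqrt(t))
N(D) = 18 (N(D) = 6*((3*(0 + D))/D) = 6*((3*D)/D) = 6*3 = 18)
(-133*(N(10) + C(-1)) + 251774) + T(509) = (-133*(18 + (3 - sqrt(2)*sqrt(-1))) + 251774) + (-258 + 509) = (-133*(18 + (3 - sqrt(2)*I)) + 251774) + 251 = (-133*(18 + (3 - I*sqrt(2))) + 251774) + 251 = (-133*(21 - I*sqrt(2)) + 251774) + 251 = ((-2793 + 133*I*sqrt(2)) + 251774) + 251 = (248981 + 133*I*sqrt(2)) + 251 = 249232 + 133*I*sqrt(2)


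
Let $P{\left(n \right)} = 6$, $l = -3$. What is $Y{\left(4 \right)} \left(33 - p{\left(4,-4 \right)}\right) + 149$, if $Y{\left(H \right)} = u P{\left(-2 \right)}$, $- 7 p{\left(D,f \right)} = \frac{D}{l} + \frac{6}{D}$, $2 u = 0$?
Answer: $149$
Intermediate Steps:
$u = 0$ ($u = \frac{1}{2} \cdot 0 = 0$)
$p{\left(D,f \right)} = - \frac{6}{7 D} + \frac{D}{21}$ ($p{\left(D,f \right)} = - \frac{\frac{D}{-3} + \frac{6}{D}}{7} = - \frac{D \left(- \frac{1}{3}\right) + \frac{6}{D}}{7} = - \frac{- \frac{D}{3} + \frac{6}{D}}{7} = - \frac{\frac{6}{D} - \frac{D}{3}}{7} = - \frac{6}{7 D} + \frac{D}{21}$)
$Y{\left(H \right)} = 0$ ($Y{\left(H \right)} = 0 \cdot 6 = 0$)
$Y{\left(4 \right)} \left(33 - p{\left(4,-4 \right)}\right) + 149 = 0 \left(33 - \frac{-18 + 4^{2}}{21 \cdot 4}\right) + 149 = 0 \left(33 - \frac{1}{21} \cdot \frac{1}{4} \left(-18 + 16\right)\right) + 149 = 0 \left(33 - \frac{1}{21} \cdot \frac{1}{4} \left(-2\right)\right) + 149 = 0 \left(33 - - \frac{1}{42}\right) + 149 = 0 \left(33 + \frac{1}{42}\right) + 149 = 0 \cdot \frac{1387}{42} + 149 = 0 + 149 = 149$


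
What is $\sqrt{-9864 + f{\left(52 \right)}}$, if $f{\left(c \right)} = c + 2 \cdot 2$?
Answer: $4 i \sqrt{613} \approx 99.035 i$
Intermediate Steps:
$f{\left(c \right)} = 4 + c$ ($f{\left(c \right)} = c + 4 = 4 + c$)
$\sqrt{-9864 + f{\left(52 \right)}} = \sqrt{-9864 + \left(4 + 52\right)} = \sqrt{-9864 + 56} = \sqrt{-9808} = 4 i \sqrt{613}$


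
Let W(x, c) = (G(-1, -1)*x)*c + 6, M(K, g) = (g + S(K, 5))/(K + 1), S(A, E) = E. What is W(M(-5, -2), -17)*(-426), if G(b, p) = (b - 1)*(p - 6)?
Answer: -78597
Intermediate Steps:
G(b, p) = (-1 + b)*(-6 + p)
M(K, g) = (5 + g)/(1 + K) (M(K, g) = (g + 5)/(K + 1) = (5 + g)/(1 + K))
W(x, c) = 6 + 14*c*x (W(x, c) = ((6 - 1*(-1) - 6*(-1) - 1*(-1))*x)*c + 6 = ((6 + 1 + 6 + 1)*x)*c + 6 = (14*x)*c + 6 = 14*c*x + 6 = 6 + 14*c*x)
W(M(-5, -2), -17)*(-426) = (6 + 14*(-17)*((5 - 2)/(1 - 5)))*(-426) = (6 + 14*(-17)*(3/(-4)))*(-426) = (6 + 14*(-17)*(-1/4*3))*(-426) = (6 + 14*(-17)*(-3/4))*(-426) = (6 + 357/2)*(-426) = (369/2)*(-426) = -78597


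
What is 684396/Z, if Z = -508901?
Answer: -684396/508901 ≈ -1.3449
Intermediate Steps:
684396/Z = 684396/(-508901) = 684396*(-1/508901) = -684396/508901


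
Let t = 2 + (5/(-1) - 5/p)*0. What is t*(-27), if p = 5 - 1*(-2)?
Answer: -54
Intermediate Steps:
p = 7 (p = 5 + 2 = 7)
t = 2 (t = 2 + (5/(-1) - 5/7)*0 = 2 + (5*(-1) - 5*⅐)*0 = 2 + (-5 - 5/7)*0 = 2 - 40/7*0 = 2 + 0 = 2)
t*(-27) = 2*(-27) = -54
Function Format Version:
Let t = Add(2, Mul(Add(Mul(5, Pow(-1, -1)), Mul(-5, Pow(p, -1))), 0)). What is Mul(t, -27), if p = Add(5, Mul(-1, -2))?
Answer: -54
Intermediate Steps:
p = 7 (p = Add(5, 2) = 7)
t = 2 (t = Add(2, Mul(Add(Mul(5, Pow(-1, -1)), Mul(-5, Pow(7, -1))), 0)) = Add(2, Mul(Add(Mul(5, -1), Mul(-5, Rational(1, 7))), 0)) = Add(2, Mul(Add(-5, Rational(-5, 7)), 0)) = Add(2, Mul(Rational(-40, 7), 0)) = Add(2, 0) = 2)
Mul(t, -27) = Mul(2, -27) = -54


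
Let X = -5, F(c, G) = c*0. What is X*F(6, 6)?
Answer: 0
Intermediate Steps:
F(c, G) = 0
X*F(6, 6) = -5*0 = 0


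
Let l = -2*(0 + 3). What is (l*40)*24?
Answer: -5760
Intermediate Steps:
l = -6 (l = -2*3 = -6)
(l*40)*24 = -6*40*24 = -240*24 = -5760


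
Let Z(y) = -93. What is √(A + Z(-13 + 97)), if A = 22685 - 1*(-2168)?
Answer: 2*√6190 ≈ 157.35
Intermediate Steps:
A = 24853 (A = 22685 + 2168 = 24853)
√(A + Z(-13 + 97)) = √(24853 - 93) = √24760 = 2*√6190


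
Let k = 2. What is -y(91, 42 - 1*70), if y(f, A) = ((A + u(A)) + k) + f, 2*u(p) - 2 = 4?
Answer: -68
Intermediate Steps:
u(p) = 3 (u(p) = 1 + (½)*4 = 1 + 2 = 3)
y(f, A) = 5 + A + f (y(f, A) = ((A + 3) + 2) + f = ((3 + A) + 2) + f = (5 + A) + f = 5 + A + f)
-y(91, 42 - 1*70) = -(5 + (42 - 1*70) + 91) = -(5 + (42 - 70) + 91) = -(5 - 28 + 91) = -1*68 = -68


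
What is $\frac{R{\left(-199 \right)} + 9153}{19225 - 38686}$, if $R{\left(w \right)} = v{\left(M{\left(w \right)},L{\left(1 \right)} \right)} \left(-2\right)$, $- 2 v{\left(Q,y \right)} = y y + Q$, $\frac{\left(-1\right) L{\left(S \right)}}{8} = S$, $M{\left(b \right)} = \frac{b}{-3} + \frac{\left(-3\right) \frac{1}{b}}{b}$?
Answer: $- \frac{1102887841}{2312025183} \approx -0.47702$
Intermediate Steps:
$M{\left(b \right)} = - \frac{3}{b^{2}} - \frac{b}{3}$ ($M{\left(b \right)} = b \left(- \frac{1}{3}\right) - \frac{3}{b^{2}} = - \frac{b}{3} - \frac{3}{b^{2}} = - \frac{3}{b^{2}} - \frac{b}{3}$)
$L{\left(S \right)} = - 8 S$
$v{\left(Q,y \right)} = - \frac{Q}{2} - \frac{y^{2}}{2}$ ($v{\left(Q,y \right)} = - \frac{y y + Q}{2} = - \frac{y^{2} + Q}{2} = - \frac{Q + y^{2}}{2} = - \frac{Q}{2} - \frac{y^{2}}{2}$)
$R{\left(w \right)} = 64 - \frac{3}{w^{2}} - \frac{w}{3}$ ($R{\left(w \right)} = \left(- \frac{- \frac{3}{w^{2}} - \frac{w}{3}}{2} - \frac{\left(\left(-8\right) 1\right)^{2}}{2}\right) \left(-2\right) = \left(\left(\frac{w}{6} + \frac{3}{2 w^{2}}\right) - \frac{\left(-8\right)^{2}}{2}\right) \left(-2\right) = \left(\left(\frac{w}{6} + \frac{3}{2 w^{2}}\right) - 32\right) \left(-2\right) = \left(-32 + \frac{w}{6} + \frac{3}{2 w^{2}}\right) \left(-2\right) = 64 - \frac{3}{w^{2}} - \frac{w}{3}$)
$\frac{R{\left(-199 \right)} + 9153}{19225 - 38686} = \frac{\left(64 - \frac{3}{39601} - - \frac{199}{3}\right) + 9153}{19225 - 38686} = \frac{\left(64 - \frac{3}{39601} + \frac{199}{3}\right) + 9153}{-19461} = \left(\left(64 - \frac{3}{39601} + \frac{199}{3}\right) + 9153\right) \left(- \frac{1}{19461}\right) = \left(\frac{15483982}{118803} + 9153\right) \left(- \frac{1}{19461}\right) = \frac{1102887841}{118803} \left(- \frac{1}{19461}\right) = - \frac{1102887841}{2312025183}$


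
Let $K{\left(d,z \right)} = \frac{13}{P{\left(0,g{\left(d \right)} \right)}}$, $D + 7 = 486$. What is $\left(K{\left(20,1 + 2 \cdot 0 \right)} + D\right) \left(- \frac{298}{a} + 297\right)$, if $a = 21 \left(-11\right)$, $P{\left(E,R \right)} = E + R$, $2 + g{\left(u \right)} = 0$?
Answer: $\frac{3100725}{22} \approx 1.4094 \cdot 10^{5}$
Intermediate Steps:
$g{\left(u \right)} = -2$ ($g{\left(u \right)} = -2 + 0 = -2$)
$D = 479$ ($D = -7 + 486 = 479$)
$K{\left(d,z \right)} = - \frac{13}{2}$ ($K{\left(d,z \right)} = \frac{13}{0 - 2} = \frac{13}{-2} = 13 \left(- \frac{1}{2}\right) = - \frac{13}{2}$)
$a = -231$
$\left(K{\left(20,1 + 2 \cdot 0 \right)} + D\right) \left(- \frac{298}{a} + 297\right) = \left(- \frac{13}{2} + 479\right) \left(- \frac{298}{-231} + 297\right) = \frac{945 \left(\left(-298\right) \left(- \frac{1}{231}\right) + 297\right)}{2} = \frac{945 \left(\frac{298}{231} + 297\right)}{2} = \frac{945}{2} \cdot \frac{68905}{231} = \frac{3100725}{22}$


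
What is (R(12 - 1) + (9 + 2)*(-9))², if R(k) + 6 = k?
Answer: 8836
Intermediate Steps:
R(k) = -6 + k
(R(12 - 1) + (9 + 2)*(-9))² = ((-6 + (12 - 1)) + (9 + 2)*(-9))² = ((-6 + 11) + 11*(-9))² = (5 - 99)² = (-94)² = 8836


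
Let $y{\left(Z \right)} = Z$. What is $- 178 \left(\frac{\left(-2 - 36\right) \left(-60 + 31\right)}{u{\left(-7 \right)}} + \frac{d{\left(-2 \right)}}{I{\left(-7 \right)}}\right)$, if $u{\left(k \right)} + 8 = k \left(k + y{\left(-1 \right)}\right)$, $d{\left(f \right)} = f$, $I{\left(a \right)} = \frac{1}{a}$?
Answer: $- \frac{78943}{12} \approx -6578.6$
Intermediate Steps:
$u{\left(k \right)} = -8 + k \left(-1 + k\right)$ ($u{\left(k \right)} = -8 + k \left(k - 1\right) = -8 + k \left(-1 + k\right)$)
$- 178 \left(\frac{\left(-2 - 36\right) \left(-60 + 31\right)}{u{\left(-7 \right)}} + \frac{d{\left(-2 \right)}}{I{\left(-7 \right)}}\right) = - 178 \left(\frac{\left(-2 - 36\right) \left(-60 + 31\right)}{-8 + \left(-7\right)^{2} - -7} - \frac{2}{\frac{1}{-7}}\right) = - 178 \left(\frac{\left(-38\right) \left(-29\right)}{-8 + 49 + 7} - \frac{2}{- \frac{1}{7}}\right) = - 178 \left(\frac{1102}{48} - -14\right) = - 178 \left(1102 \cdot \frac{1}{48} + 14\right) = - 178 \left(\frac{551}{24} + 14\right) = \left(-178\right) \frac{887}{24} = - \frac{78943}{12}$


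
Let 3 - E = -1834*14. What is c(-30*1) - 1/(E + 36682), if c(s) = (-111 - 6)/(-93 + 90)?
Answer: 2432078/62361 ≈ 39.000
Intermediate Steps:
E = 25679 (E = 3 - (-1834)*14 = 3 - 1*(-25676) = 3 + 25676 = 25679)
c(s) = 39 (c(s) = -117/(-3) = -117*(-⅓) = 39)
c(-30*1) - 1/(E + 36682) = 39 - 1/(25679 + 36682) = 39 - 1/62361 = 2432078/62361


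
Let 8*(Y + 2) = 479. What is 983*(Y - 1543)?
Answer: -11679023/8 ≈ -1.4599e+6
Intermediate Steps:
Y = 463/8 (Y = -2 + (⅛)*479 = -2 + 479/8 = 463/8 ≈ 57.875)
983*(Y - 1543) = 983*(463/8 - 1543) = 983*(-11881/8) = -11679023/8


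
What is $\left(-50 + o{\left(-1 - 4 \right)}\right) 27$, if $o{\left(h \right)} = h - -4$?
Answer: $-1377$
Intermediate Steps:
$o{\left(h \right)} = 4 + h$ ($o{\left(h \right)} = h + 4 = 4 + h$)
$\left(-50 + o{\left(-1 - 4 \right)}\right) 27 = \left(-50 + \left(4 - 5\right)\right) 27 = \left(-50 - 1\right) 27 = \left(-51\right) 27 = -1377$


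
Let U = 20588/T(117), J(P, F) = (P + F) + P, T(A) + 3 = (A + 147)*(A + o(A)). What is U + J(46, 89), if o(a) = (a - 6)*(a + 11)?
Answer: 684525845/3781797 ≈ 181.01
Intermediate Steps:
o(a) = (-6 + a)*(11 + a)
T(A) = -3 + (147 + A)*(-66 + A² + 6*A) (T(A) = -3 + (A + 147)*(A + (-66 + A² + 5*A)) = -3 + (147 + A)*(-66 + A² + 6*A))
J(P, F) = F + 2*P (J(P, F) = (F + P) + P = F + 2*P)
U = 20588/3781797 (U = 20588/(-9705 + 117³ + 153*117² + 816*117) = 20588/(-9705 + 1601613 + 153*13689 + 95472) = 20588/(-9705 + 1601613 + 2094417 + 95472) = 20588/3781797 ≈ 0.0054440)
U + J(46, 89) = 20588/3781797 + (89 + 2*46) = 20588/3781797 + (89 + 92) = 20588/3781797 + 181 = 684525845/3781797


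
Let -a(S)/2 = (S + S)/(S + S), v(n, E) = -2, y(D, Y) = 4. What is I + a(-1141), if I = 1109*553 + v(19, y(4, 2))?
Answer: 613273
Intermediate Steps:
a(S) = -2 (a(S) = -2*(S + S)/(S + S) = -2*2*S/(2*S) = -2*2*S*1/(2*S) = -2*1 = -2)
I = 613275 (I = 1109*553 - 2 = 613277 - 2 = 613275)
I + a(-1141) = 613275 - 2 = 613273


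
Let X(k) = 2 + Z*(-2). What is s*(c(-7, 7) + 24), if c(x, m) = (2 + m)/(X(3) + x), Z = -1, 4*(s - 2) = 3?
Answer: 231/4 ≈ 57.750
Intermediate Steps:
s = 11/4 (s = 2 + (¼)*3 = 2 + ¾ = 11/4 ≈ 2.7500)
X(k) = 4 (X(k) = 2 - 1*(-2) = 2 + 2 = 4)
c(x, m) = (2 + m)/(4 + x)
s*(c(-7, 7) + 24) = 11*((2 + 7)/(4 - 7) + 24)/4 = 11*(9/(-3) + 24)/4 = 11*(-⅓*9 + 24)/4 = 11*(-3 + 24)/4 = (11/4)*21 = 231/4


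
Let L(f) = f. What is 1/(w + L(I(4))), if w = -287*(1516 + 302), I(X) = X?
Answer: -1/521762 ≈ -1.9166e-6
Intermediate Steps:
w = -521766 (w = -287*1818 = -521766)
1/(w + L(I(4))) = 1/(-521766 + 4) = 1/(-521762) = -1/521762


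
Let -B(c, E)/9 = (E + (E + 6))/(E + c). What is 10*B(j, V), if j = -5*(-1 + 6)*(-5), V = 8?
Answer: -1980/133 ≈ -14.887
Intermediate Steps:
j = 125 (j = -5*5*(-5) = -25*(-5) = 125)
B(c, E) = -9*(6 + 2*E)/(E + c) (B(c, E) = -9*(E + (E + 6))/(E + c) = -9*(E + (6 + E))/(E + c) = -9*(6 + 2*E)/(E + c))
10*B(j, V) = 10*(18*(-3 - 1*8)/(8 + 125)) = 10*(18*(-3 - 8)/133) = 10*(18*(1/133)*(-11)) = 10*(-198/133) = -1980/133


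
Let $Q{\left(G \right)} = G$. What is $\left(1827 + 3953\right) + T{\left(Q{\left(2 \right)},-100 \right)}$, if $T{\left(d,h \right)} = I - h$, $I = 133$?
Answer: $6013$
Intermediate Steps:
$T{\left(d,h \right)} = 133 - h$
$\left(1827 + 3953\right) + T{\left(Q{\left(2 \right)},-100 \right)} = \left(1827 + 3953\right) + \left(133 - -100\right) = 5780 + \left(133 + 100\right) = 5780 + 233 = 6013$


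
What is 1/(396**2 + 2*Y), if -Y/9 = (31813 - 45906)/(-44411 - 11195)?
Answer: 27803/4359828411 ≈ 6.3771e-6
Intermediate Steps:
Y = -126837/55606 (Y = -9*(31813 - 45906)/(-44411 - 11195) = -(-126837)/(-55606) = -(-126837)*(-1)/55606 = -9*14093/55606 = -126837/55606 ≈ -2.2810)
1/(396**2 + 2*Y) = 1/(396**2 + 2*(-126837/55606)) = 1/(156816 - 126837/27803) = 1/(4359828411/27803) = 27803/4359828411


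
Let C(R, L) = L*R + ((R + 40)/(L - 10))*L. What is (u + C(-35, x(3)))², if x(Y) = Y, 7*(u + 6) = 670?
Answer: 14884/49 ≈ 303.75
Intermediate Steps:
u = 628/7 (u = -6 + (⅐)*670 = -6 + 670/7 = 628/7 ≈ 89.714)
C(R, L) = L*R + L*(40 + R)/(-10 + L) (C(R, L) = L*R + ((40 + R)/(-10 + L))*L = L*R + L*(40 + R)/(-10 + L))
(u + C(-35, x(3)))² = (628/7 + 3*(40 - 9*(-35) + 3*(-35))/(-10 + 3))² = (628/7 + 3*(40 + 315 - 105)/(-7))² = (628/7 + 3*(-⅐)*250)² = (628/7 - 750/7)² = (-122/7)² = 14884/49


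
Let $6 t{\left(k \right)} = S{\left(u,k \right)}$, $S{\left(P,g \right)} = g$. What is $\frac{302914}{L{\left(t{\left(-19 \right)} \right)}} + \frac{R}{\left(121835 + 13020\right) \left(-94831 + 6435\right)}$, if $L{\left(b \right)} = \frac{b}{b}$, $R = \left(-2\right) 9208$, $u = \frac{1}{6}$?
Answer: $\frac{902732381624134}{2980160645} \approx 3.0291 \cdot 10^{5}$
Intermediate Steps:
$u = \frac{1}{6} \approx 0.16667$
$R = -18416$
$t{\left(k \right)} = \frac{k}{6}$
$L{\left(b \right)} = 1$
$\frac{302914}{L{\left(t{\left(-19 \right)} \right)}} + \frac{R}{\left(121835 + 13020\right) \left(-94831 + 6435\right)} = \frac{302914}{1} - \frac{18416}{\left(121835 + 13020\right) \left(-94831 + 6435\right)} = 302914 \cdot 1 - \frac{18416}{134855 \left(-88396\right)} = 302914 - \frac{18416}{-11920642580} = 302914 - - \frac{4604}{2980160645} = 302914 + \frac{4604}{2980160645} = \frac{902732381624134}{2980160645}$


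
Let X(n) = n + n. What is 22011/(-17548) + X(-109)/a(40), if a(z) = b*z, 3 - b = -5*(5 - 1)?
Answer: -752362/504505 ≈ -1.4913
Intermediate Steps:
X(n) = 2*n
b = 23 (b = 3 - (-5)*(5 - 1) = 3 - (-5)*4 = 3 - 1*(-20) = 3 + 20 = 23)
a(z) = 23*z
22011/(-17548) + X(-109)/a(40) = 22011/(-17548) + (2*(-109))/((23*40)) = 22011*(-1/17548) - 218/920 = -22011/17548 - 218*1/920 = -22011/17548 - 109/460 = -752362/504505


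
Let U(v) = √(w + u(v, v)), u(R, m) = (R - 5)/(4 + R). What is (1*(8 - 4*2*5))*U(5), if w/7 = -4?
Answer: -64*I*√7 ≈ -169.33*I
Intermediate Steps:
u(R, m) = (-5 + R)/(4 + R)
w = -28 (w = 7*(-4) = -28)
U(v) = √(-28 + (-5 + v)/(4 + v))
(1*(8 - 4*2*5))*U(5) = (1*(8 - 4*2*5))*(3*√((-13 - 3*5)/(4 + 5))) = (1*(8 - 8*5))*(3*√((-13 - 15)/9)) = (1*(8 - 40))*(3*√((⅑)*(-28))) = (1*(-32))*(3*√(-28/9)) = -96*2*I*√7/3 = -64*I*√7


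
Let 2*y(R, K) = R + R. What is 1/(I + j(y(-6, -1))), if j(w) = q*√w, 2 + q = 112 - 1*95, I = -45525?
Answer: -607/27633693 - I*√6/138168465 ≈ -2.1966e-5 - 1.7728e-8*I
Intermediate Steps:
y(R, K) = R (y(R, K) = (R + R)/2 = (2*R)/2 = R)
q = 15 (q = -2 + (112 - 1*95) = -2 + (112 - 95) = -2 + 17 = 15)
j(w) = 15*√w
1/(I + j(y(-6, -1))) = 1/(-45525 + 15*√(-6)) = 1/(-45525 + 15*(I*√6)) = 1/(-45525 + 15*I*√6)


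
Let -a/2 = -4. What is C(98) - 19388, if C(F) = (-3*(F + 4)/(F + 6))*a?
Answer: -252350/13 ≈ -19412.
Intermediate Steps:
a = 8 (a = -2*(-4) = 8)
C(F) = -24*(4 + F)/(6 + F) (C(F) = -3*(F + 4)/(F + 6)*8 = -3*(4 + F)/(6 + F)*8 = -24*(4 + F)/(6 + F))
C(98) - 19388 = 24*(-4 - 1*98)/(6 + 98) - 19388 = 24*(-4 - 98)/104 - 19388 = 24*(1/104)*(-102) - 19388 = -306/13 - 19388 = -252350/13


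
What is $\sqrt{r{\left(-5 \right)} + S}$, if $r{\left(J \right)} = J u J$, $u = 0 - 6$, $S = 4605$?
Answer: $9 \sqrt{55} \approx 66.746$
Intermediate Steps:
$u = -6$ ($u = 0 - 6 = -6$)
$r{\left(J \right)} = - 6 J^{2}$ ($r{\left(J \right)} = J \left(-6\right) J = - 6 J J = - 6 J^{2}$)
$\sqrt{r{\left(-5 \right)} + S} = \sqrt{- 6 \left(-5\right)^{2} + 4605} = \sqrt{\left(-6\right) 25 + 4605} = \sqrt{-150 + 4605} = \sqrt{4455} = 9 \sqrt{55}$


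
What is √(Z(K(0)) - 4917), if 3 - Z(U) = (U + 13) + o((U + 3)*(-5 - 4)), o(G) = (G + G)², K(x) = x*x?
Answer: I*√7843 ≈ 88.561*I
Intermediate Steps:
K(x) = x²
o(G) = 4*G² (o(G) = (2*G)² = 4*G²)
Z(U) = -10 - U - 4*(-27 - 9*U)² (Z(U) = 3 - ((U + 13) + 4*((U + 3)*(-5 - 4))²) = 3 - ((13 + U) + 4*((3 + U)*(-9))²) = 3 - ((13 + U) + 4*(-27 - 9*U)²) = 3 - (13 + U + 4*(-27 - 9*U)²) = 3 + (-13 - U - 4*(-27 - 9*U)²) = -10 - U - 4*(-27 - 9*U)²)
√(Z(K(0)) - 4917) = √((-10 - 1*0² - 324*(3 + 0²)²) - 4917) = √((-10 - 1*0 - 324*(3 + 0)²) - 4917) = √((-10 + 0 - 324*3²) - 4917) = √((-10 + 0 - 324*9) - 4917) = √((-10 + 0 - 2916) - 4917) = √(-2926 - 4917) = √(-7843) = I*√7843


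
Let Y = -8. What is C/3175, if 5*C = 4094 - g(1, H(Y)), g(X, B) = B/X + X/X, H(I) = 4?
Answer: 4089/15875 ≈ 0.25758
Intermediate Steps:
g(X, B) = 1 + B/X (g(X, B) = B/X + 1 = 1 + B/X)
C = 4089/5 (C = (4094 - (4 + 1)/1)/5 = (4094 - 5)/5 = (1/5)*4089 = 4089/5 ≈ 817.80)
C/3175 = (4089/5)/3175 = (4089/5)*(1/3175) = 4089/15875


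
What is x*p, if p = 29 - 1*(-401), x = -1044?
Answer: -448920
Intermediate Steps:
p = 430 (p = 29 + 401 = 430)
x*p = -1044*430 = -448920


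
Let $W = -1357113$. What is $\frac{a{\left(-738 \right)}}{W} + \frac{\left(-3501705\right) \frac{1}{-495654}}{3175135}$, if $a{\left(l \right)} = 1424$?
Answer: $- \frac{149086262663153}{142385433653972118} \approx -0.0010471$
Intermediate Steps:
$\frac{a{\left(-738 \right)}}{W} + \frac{\left(-3501705\right) \frac{1}{-495654}}{3175135} = \frac{1424}{-1357113} + \frac{\left(-3501705\right) \frac{1}{-495654}}{3175135} = 1424 \left(- \frac{1}{1357113}\right) + \left(-3501705\right) \left(- \frac{1}{495654}\right) \frac{1}{3175135} = - \frac{1424}{1357113} + \frac{1167235}{165218} \cdot \frac{1}{3175135} = - \frac{1424}{1357113} + \frac{233447}{104917890886} = - \frac{149086262663153}{142385433653972118}$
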